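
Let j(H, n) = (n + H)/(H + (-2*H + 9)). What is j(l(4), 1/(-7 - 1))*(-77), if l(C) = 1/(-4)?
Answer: 231/74 ≈ 3.1216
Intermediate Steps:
l(C) = -¼
j(H, n) = (H + n)/(9 - H) (j(H, n) = (H + n)/(H + (9 - 2*H)) = (H + n)/(9 - H))
j(l(4), 1/(-7 - 1))*(-77) = ((-1*(-¼) - 1/(-7 - 1))/(-9 - ¼))*(-77) = ((¼ - 1/(-8))/(-37/4))*(-77) = -4*(¼ - 1*(-⅛))/37*(-77) = -4*(¼ + ⅛)/37*(-77) = -4/37*3/8*(-77) = -3/74*(-77) = 231/74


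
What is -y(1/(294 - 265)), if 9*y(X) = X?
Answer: -1/261 ≈ -0.0038314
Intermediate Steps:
y(X) = X/9
-y(1/(294 - 265)) = -1/(9*(294 - 265)) = -1/(9*29) = -1*1/261 = -1/261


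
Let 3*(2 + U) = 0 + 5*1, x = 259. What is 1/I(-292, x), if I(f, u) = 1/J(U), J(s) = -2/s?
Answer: 6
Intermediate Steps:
U = -⅓ (U = -2 + (0 + 5*1)/3 = -2 + (0 + 5)/3 = -2 + (⅓)*5 = -2 + 5/3 = -⅓ ≈ -0.33333)
I(f, u) = ⅙ (I(f, u) = 1/(-2/(-⅓)) = 1/(-2*(-3)) = 1/6 = ⅙)
1/I(-292, x) = 1/(⅙) = 6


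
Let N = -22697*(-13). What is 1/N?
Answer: 1/295061 ≈ 3.3891e-6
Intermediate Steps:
N = 295061
1/N = 1/295061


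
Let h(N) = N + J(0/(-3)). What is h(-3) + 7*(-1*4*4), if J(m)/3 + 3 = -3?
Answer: -133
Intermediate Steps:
J(m) = -18 (J(m) = -9 + 3*(-3) = -9 - 9 = -18)
h(N) = -18 + N (h(N) = N - 18 = -18 + N)
h(-3) + 7*(-1*4*4) = (-18 - 3) + 7*(-1*4*4) = -21 + 7*(-4*4) = -21 + 7*(-16) = -21 - 112 = -133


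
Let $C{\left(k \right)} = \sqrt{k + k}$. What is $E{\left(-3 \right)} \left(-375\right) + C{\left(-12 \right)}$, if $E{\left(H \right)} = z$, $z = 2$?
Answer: $-750 + 2 i \sqrt{6} \approx -750.0 + 4.899 i$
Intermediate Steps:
$E{\left(H \right)} = 2$
$C{\left(k \right)} = \sqrt{2} \sqrt{k}$ ($C{\left(k \right)} = \sqrt{2 k} = \sqrt{2} \sqrt{k}$)
$E{\left(-3 \right)} \left(-375\right) + C{\left(-12 \right)} = 2 \left(-375\right) + \sqrt{2} \sqrt{-12} = -750 + \sqrt{2} \cdot 2 i \sqrt{3} = -750 + 2 i \sqrt{6}$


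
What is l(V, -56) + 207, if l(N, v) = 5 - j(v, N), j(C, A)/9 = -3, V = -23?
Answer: 239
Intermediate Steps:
j(C, A) = -27 (j(C, A) = 9*(-3) = -27)
l(N, v) = 32 (l(N, v) = 5 - 1*(-27) = 5 + 27 = 32)
l(V, -56) + 207 = 32 + 207 = 239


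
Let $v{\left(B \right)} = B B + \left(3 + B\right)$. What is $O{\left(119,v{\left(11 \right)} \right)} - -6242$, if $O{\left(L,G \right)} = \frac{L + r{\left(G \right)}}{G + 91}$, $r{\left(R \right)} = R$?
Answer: $\frac{705473}{113} \approx 6243.1$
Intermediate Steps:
$v{\left(B \right)} = 3 + B + B^{2}$ ($v{\left(B \right)} = B^{2} + \left(3 + B\right) = 3 + B + B^{2}$)
$O{\left(L,G \right)} = \frac{G + L}{91 + G}$ ($O{\left(L,G \right)} = \frac{L + G}{G + 91} = \frac{G + L}{91 + G}$)
$O{\left(119,v{\left(11 \right)} \right)} - -6242 = \frac{\left(3 + 11 + 11^{2}\right) + 119}{91 + \left(3 + 11 + 11^{2}\right)} - -6242 = \frac{\left(3 + 11 + 121\right) + 119}{91 + \left(3 + 11 + 121\right)} + 6242 = \frac{135 + 119}{91 + 135} + 6242 = \frac{1}{226} \cdot 254 + 6242 = \frac{127}{113} + 6242 = \frac{705473}{113}$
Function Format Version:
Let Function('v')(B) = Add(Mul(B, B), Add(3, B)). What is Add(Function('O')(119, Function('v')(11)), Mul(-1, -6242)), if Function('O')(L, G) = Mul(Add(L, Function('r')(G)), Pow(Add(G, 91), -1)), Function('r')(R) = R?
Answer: Rational(705473, 113) ≈ 6243.1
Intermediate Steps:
Function('v')(B) = Add(3, B, Pow(B, 2)) (Function('v')(B) = Add(Pow(B, 2), Add(3, B)) = Add(3, B, Pow(B, 2)))
Function('O')(L, G) = Mul(Pow(Add(91, G), -1), Add(G, L)) (Function('O')(L, G) = Mul(Add(L, G), Pow(Add(G, 91), -1)) = Mul(Add(G, L), Pow(Add(91, G), -1)) = Mul(Pow(Add(91, G), -1), Add(G, L)))
Add(Function('O')(119, Function('v')(11)), Mul(-1, -6242)) = Add(Mul(Pow(Add(91, Add(3, 11, Pow(11, 2))), -1), Add(Add(3, 11, Pow(11, 2)), 119)), Mul(-1, -6242)) = Add(Mul(Pow(Add(91, Add(3, 11, 121)), -1), Add(Add(3, 11, 121), 119)), 6242) = Add(Mul(Pow(Add(91, 135), -1), Add(135, 119)), 6242) = Add(Mul(Pow(226, -1), 254), 6242) = Add(Mul(Rational(1, 226), 254), 6242) = Add(Rational(127, 113), 6242) = Rational(705473, 113)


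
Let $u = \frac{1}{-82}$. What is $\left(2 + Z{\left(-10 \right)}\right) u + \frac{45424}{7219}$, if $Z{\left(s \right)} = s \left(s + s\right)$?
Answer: $\frac{1133265}{295979} \approx 3.8289$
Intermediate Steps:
$u = - \frac{1}{82} \approx -0.012195$
$Z{\left(s \right)} = 2 s^{2}$ ($Z{\left(s \right)} = s 2 s = 2 s^{2}$)
$\left(2 + Z{\left(-10 \right)}\right) u + \frac{45424}{7219} = \left(2 + 2 \left(-10\right)^{2}\right) \left(- \frac{1}{82}\right) + \frac{45424}{7219} = \left(2 + 2 \cdot 100\right) \left(- \frac{1}{82}\right) + 45424 \cdot \frac{1}{7219} = \left(2 + 200\right) \left(- \frac{1}{82}\right) + \frac{45424}{7219} = 202 \left(- \frac{1}{82}\right) + \frac{45424}{7219} = - \frac{101}{41} + \frac{45424}{7219} = \frac{1133265}{295979}$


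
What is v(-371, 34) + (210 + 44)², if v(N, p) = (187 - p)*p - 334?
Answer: 69384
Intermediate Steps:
v(N, p) = -334 + p*(187 - p) (v(N, p) = p*(187 - p) - 334 = -334 + p*(187 - p))
v(-371, 34) + (210 + 44)² = (-334 - 1*34² + 187*34) + (210 + 44)² = (-334 - 1*1156 + 6358) + 254² = (-334 - 1156 + 6358) + 64516 = 4868 + 64516 = 69384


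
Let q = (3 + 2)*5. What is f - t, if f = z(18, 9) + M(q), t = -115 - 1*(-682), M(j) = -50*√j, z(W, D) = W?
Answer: -799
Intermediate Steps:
q = 25 (q = 5*5 = 25)
t = 567 (t = -115 + 682 = 567)
f = -232 (f = 18 - 50*√25 = 18 - 50*5 = 18 - 250 = -232)
f - t = -232 - 1*567 = -232 - 567 = -799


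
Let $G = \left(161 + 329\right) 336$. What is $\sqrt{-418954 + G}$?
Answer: $i \sqrt{254314} \approx 504.3 i$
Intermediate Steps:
$G = 164640$ ($G = 490 \cdot 336 = 164640$)
$\sqrt{-418954 + G} = \sqrt{-418954 + 164640} = \sqrt{-254314} = i \sqrt{254314}$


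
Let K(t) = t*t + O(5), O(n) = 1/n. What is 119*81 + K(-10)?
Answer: 48696/5 ≈ 9739.2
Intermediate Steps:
O(n) = 1/n
K(t) = ⅕ + t² (K(t) = t*t + 1/5 = t² + ⅕ = ⅕ + t²)
119*81 + K(-10) = 119*81 + (⅕ + (-10)²) = 9639 + (⅕ + 100) = 9639 + 501/5 = 48696/5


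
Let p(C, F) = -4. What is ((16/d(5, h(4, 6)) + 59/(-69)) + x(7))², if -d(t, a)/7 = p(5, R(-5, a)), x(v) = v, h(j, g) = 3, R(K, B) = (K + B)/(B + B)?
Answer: 10523536/233289 ≈ 45.109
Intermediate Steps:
R(K, B) = (B + K)/(2*B) (R(K, B) = (B + K)/((2*B)) = (B + K)*(1/(2*B)) = (B + K)/(2*B))
d(t, a) = 28 (d(t, a) = -7*(-4) = 28)
((16/d(5, h(4, 6)) + 59/(-69)) + x(7))² = ((16/28 + 59/(-69)) + 7)² = ((16*(1/28) + 59*(-1/69)) + 7)² = ((4/7 - 59/69) + 7)² = (-137/483 + 7)² = (3244/483)² = 10523536/233289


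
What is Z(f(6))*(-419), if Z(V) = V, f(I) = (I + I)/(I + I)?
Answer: -419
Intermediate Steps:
f(I) = 1 (f(I) = (2*I)/((2*I)) = (2*I)*(1/(2*I)) = 1)
Z(f(6))*(-419) = 1*(-419) = -419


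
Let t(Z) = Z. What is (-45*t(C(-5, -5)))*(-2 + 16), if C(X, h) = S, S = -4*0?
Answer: 0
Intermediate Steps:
S = 0
C(X, h) = 0
(-45*t(C(-5, -5)))*(-2 + 16) = (-45*0)*(-2 + 16) = 0*14 = 0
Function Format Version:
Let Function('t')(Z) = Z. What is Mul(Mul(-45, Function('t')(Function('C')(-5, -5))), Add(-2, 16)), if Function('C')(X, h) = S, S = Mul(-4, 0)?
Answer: 0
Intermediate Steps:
S = 0
Function('C')(X, h) = 0
Mul(Mul(-45, Function('t')(Function('C')(-5, -5))), Add(-2, 16)) = Mul(Mul(-45, 0), Add(-2, 16)) = Mul(0, 14) = 0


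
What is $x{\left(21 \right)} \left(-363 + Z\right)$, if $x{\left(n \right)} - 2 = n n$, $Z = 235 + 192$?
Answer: $28352$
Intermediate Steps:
$Z = 427$
$x{\left(n \right)} = 2 + n^{2}$ ($x{\left(n \right)} = 2 + n n = 2 + n^{2}$)
$x{\left(21 \right)} \left(-363 + Z\right) = \left(2 + 21^{2}\right) \left(-363 + 427\right) = \left(2 + 441\right) 64 = 443 \cdot 64 = 28352$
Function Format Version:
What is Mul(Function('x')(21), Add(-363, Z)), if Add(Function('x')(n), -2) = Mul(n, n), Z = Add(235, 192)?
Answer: 28352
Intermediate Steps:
Z = 427
Function('x')(n) = Add(2, Pow(n, 2)) (Function('x')(n) = Add(2, Mul(n, n)) = Add(2, Pow(n, 2)))
Mul(Function('x')(21), Add(-363, Z)) = Mul(Add(2, Pow(21, 2)), Add(-363, 427)) = Mul(Add(2, 441), 64) = Mul(443, 64) = 28352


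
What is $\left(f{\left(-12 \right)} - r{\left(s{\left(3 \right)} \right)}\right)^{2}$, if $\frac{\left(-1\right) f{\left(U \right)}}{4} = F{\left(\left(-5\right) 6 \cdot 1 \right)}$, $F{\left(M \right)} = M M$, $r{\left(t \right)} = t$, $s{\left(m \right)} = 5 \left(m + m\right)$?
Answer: $13176900$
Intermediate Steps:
$s{\left(m \right)} = 10 m$ ($s{\left(m \right)} = 5 \cdot 2 m = 10 m$)
$F{\left(M \right)} = M^{2}$
$f{\left(U \right)} = -3600$ ($f{\left(U \right)} = - 4 \left(\left(-5\right) 6 \cdot 1\right)^{2} = - 4 \left(\left(-30\right) 1\right)^{2} = - 4 \left(-30\right)^{2} = \left(-4\right) 900 = -3600$)
$\left(f{\left(-12 \right)} - r{\left(s{\left(3 \right)} \right)}\right)^{2} = \left(-3600 - 10 \cdot 3\right)^{2} = \left(-3600 - 30\right)^{2} = \left(-3630\right)^{2} = 13176900$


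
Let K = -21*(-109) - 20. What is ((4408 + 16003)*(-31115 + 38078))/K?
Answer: 142121793/2269 ≈ 62636.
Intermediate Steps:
K = 2269 (K = 2289 - 20 = 2269)
((4408 + 16003)*(-31115 + 38078))/K = ((4408 + 16003)*(-31115 + 38078))/2269 = (20411*6963)*(1/2269) = 142121793*(1/2269) = 142121793/2269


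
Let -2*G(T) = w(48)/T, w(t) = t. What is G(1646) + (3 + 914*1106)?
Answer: 831959989/823 ≈ 1.0109e+6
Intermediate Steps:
G(T) = -24/T
G(1646) + (3 + 914*1106) = -24/1646 + (3 + 914*1106) = -24*1/1646 + (3 + 1010884) = -12/823 + 1010887 = 831959989/823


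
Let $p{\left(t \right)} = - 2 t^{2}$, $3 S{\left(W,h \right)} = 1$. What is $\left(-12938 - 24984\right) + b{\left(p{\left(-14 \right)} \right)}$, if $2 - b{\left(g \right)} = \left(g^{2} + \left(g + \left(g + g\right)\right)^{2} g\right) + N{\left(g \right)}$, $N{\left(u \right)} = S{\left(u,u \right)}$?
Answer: $\frac{1625805023}{3} \approx 5.4193 \cdot 10^{8}$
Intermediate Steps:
$S{\left(W,h \right)} = \frac{1}{3}$ ($S{\left(W,h \right)} = \frac{1}{3} \cdot 1 = \frac{1}{3}$)
$N{\left(u \right)} = \frac{1}{3}$
$b{\left(g \right)} = \frac{5}{3} - g^{2} - 9 g^{3}$ ($b{\left(g \right)} = 2 - \left(\left(g^{2} + \left(g + \left(g + g\right)\right)^{2} g\right) + \frac{1}{3}\right) = 2 - \left(\left(g^{2} + \left(g + 2 g\right)^{2} g\right) + \frac{1}{3}\right) = 2 - \left(\left(g^{2} + \left(3 g\right)^{2} g\right) + \frac{1}{3}\right) = 2 - \left(\left(g^{2} + 9 g^{2} g\right) + \frac{1}{3}\right) = 2 - \left(\left(g^{2} + 9 g^{3}\right) + \frac{1}{3}\right) = 2 - \left(\frac{1}{3} + g^{2} + 9 g^{3}\right) = \frac{5}{3} - g^{2} - 9 g^{3}$)
$\left(-12938 - 24984\right) + b{\left(p{\left(-14 \right)} \right)} = \left(-12938 - 24984\right) - \left(- \frac{5}{3} - 542126592 + \left(- 2 \left(-14\right)^{2}\right)^{2}\right) = -37922 - \left(- \frac{5}{3} - 542126592 + \left(\left(-2\right) 196\right)^{2}\right) = -37922 - \left(\frac{460987}{3} - 542126592\right) = -37922 - - \frac{1625918789}{3} = -37922 + \left(\frac{5}{3} - 153664 + 542126592\right) = -37922 + \frac{1625918789}{3} = \frac{1625805023}{3}$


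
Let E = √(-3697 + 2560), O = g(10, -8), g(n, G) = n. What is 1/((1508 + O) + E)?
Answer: 506/768487 - I*√1137/2305461 ≈ 0.00065844 - 1.4626e-5*I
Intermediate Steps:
O = 10
E = I*√1137 (E = √(-1137) = I*√1137 ≈ 33.719*I)
1/((1508 + O) + E) = 1/((1508 + 10) + I*√1137) = 1/(1518 + I*√1137)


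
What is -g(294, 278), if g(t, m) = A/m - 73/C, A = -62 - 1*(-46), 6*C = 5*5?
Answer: 61082/3475 ≈ 17.578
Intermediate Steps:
C = 25/6 (C = (5*5)/6 = (⅙)*25 = 25/6 ≈ 4.1667)
A = -16 (A = -62 + 46 = -16)
g(t, m) = -438/25 - 16/m (g(t, m) = -16/m - 73/25/6 = -16/m - 73*6/25 = -16/m - 438/25 = -438/25 - 16/m)
-g(294, 278) = -(-438/25 - 16/278) = -(-438/25 - 16*1/278) = -(-438/25 - 8/139) = -1*(-61082/3475) = 61082/3475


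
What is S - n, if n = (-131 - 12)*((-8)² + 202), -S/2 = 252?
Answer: 37534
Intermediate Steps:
S = -504 (S = -2*252 = -504)
n = -38038 (n = -143*(64 + 202) = -143*266 = -38038)
S - n = -504 - 1*(-38038) = -504 + 38038 = 37534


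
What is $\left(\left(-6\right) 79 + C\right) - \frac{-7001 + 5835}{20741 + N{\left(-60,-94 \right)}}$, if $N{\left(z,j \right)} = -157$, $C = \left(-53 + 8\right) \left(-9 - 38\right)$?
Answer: $\frac{16889755}{10292} \approx 1641.1$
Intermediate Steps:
$C = 2115$ ($C = \left(-45\right) \left(-47\right) = 2115$)
$\left(\left(-6\right) 79 + C\right) - \frac{-7001 + 5835}{20741 + N{\left(-60,-94 \right)}} = \left(\left(-6\right) 79 + 2115\right) - \frac{-7001 + 5835}{20741 - 157} = \left(-474 + 2115\right) - - \frac{1166}{20584} = 1641 - \left(-1166\right) \frac{1}{20584} = 1641 - - \frac{583}{10292} = 1641 + \frac{583}{10292} = \frac{16889755}{10292}$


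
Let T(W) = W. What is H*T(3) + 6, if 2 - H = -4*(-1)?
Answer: 0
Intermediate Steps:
H = -2 (H = 2 - (-4)*(-1) = 2 - 1*4 = 2 - 4 = -2)
H*T(3) + 6 = -2*3 + 6 = -6 + 6 = 0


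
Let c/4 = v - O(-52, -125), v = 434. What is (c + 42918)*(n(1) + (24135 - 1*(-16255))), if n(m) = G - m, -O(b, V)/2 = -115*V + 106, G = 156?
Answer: 6507553590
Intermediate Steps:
O(b, V) = -212 + 230*V (O(b, V) = -2*(-115*V + 106) = -2*(106 - 115*V) = -212 + 230*V)
n(m) = 156 - m
c = 117584 (c = 4*(434 - (-212 + 230*(-125))) = 4*(434 - (-212 - 28750)) = 4*(434 - 1*(-28962)) = 4*(434 + 28962) = 4*29396 = 117584)
(c + 42918)*(n(1) + (24135 - 1*(-16255))) = (117584 + 42918)*((156 - 1*1) + (24135 - 1*(-16255))) = 160502*((156 - 1) + (24135 + 16255)) = 160502*(155 + 40390) = 160502*40545 = 6507553590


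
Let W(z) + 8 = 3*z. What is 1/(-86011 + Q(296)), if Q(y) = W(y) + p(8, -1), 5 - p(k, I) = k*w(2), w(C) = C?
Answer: -1/85142 ≈ -1.1745e-5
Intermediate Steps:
W(z) = -8 + 3*z
p(k, I) = 5 - 2*k (p(k, I) = 5 - k*2 = 5 - 2*k)
Q(y) = -19 + 3*y (Q(y) = (-8 + 3*y) + (5 - 2*8) = (-8 + 3*y) + (5 - 16) = (-8 + 3*y) - 11 = -19 + 3*y)
1/(-86011 + Q(296)) = 1/(-86011 + (-19 + 3*296)) = 1/(-86011 + (-19 + 888)) = 1/(-86011 + 869) = 1/(-85142) = -1/85142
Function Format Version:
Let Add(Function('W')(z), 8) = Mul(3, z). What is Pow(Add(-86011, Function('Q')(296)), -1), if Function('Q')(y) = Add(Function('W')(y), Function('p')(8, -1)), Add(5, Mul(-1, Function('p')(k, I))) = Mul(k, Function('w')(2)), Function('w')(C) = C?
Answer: Rational(-1, 85142) ≈ -1.1745e-5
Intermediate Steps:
Function('W')(z) = Add(-8, Mul(3, z))
Function('p')(k, I) = Add(5, Mul(-2, k)) (Function('p')(k, I) = Add(5, Mul(-1, Mul(k, 2))) = Add(5, Mul(-1, Mul(2, k))) = Add(5, Mul(-2, k)))
Function('Q')(y) = Add(-19, Mul(3, y)) (Function('Q')(y) = Add(Add(-8, Mul(3, y)), Add(5, Mul(-2, 8))) = Add(Add(-8, Mul(3, y)), Add(5, -16)) = Add(Add(-8, Mul(3, y)), -11) = Add(-19, Mul(3, y)))
Pow(Add(-86011, Function('Q')(296)), -1) = Pow(Add(-86011, Add(-19, Mul(3, 296))), -1) = Pow(Add(-86011, Add(-19, 888)), -1) = Pow(Add(-86011, 869), -1) = Pow(-85142, -1) = Rational(-1, 85142)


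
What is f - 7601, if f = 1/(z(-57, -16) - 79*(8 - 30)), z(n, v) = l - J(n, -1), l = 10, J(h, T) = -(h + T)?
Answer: -12845689/1690 ≈ -7601.0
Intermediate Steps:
J(h, T) = -T - h (J(h, T) = -(T + h) = -T - h)
z(n, v) = 9 + n (z(n, v) = 10 - (-1*(-1) - n) = 10 - (1 - n) = 10 + (-1 + n) = 9 + n)
f = 1/1690 (f = 1/((9 - 57) - 79*(8 - 30)) = 1/(-48 - 79*(-22)) = 1/(-48 + 1738) = 1/1690 ≈ 0.00059172)
f - 7601 = 1/1690 - 7601 = -12845689/1690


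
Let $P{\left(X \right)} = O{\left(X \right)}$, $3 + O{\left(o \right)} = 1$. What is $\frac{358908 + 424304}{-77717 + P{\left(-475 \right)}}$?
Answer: $- \frac{783212}{77719} \approx -10.077$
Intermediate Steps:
$O{\left(o \right)} = -2$ ($O{\left(o \right)} = -3 + 1 = -2$)
$P{\left(X \right)} = -2$
$\frac{358908 + 424304}{-77717 + P{\left(-475 \right)}} = \frac{358908 + 424304}{-77717 - 2} = \frac{783212}{-77719} = 783212 \left(- \frac{1}{77719}\right) = - \frac{783212}{77719}$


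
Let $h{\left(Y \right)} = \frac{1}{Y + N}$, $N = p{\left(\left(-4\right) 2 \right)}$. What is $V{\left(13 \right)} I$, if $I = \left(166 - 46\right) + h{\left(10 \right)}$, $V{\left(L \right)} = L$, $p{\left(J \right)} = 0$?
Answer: $\frac{15613}{10} \approx 1561.3$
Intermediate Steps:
$N = 0$
$h{\left(Y \right)} = \frac{1}{Y}$ ($h{\left(Y \right)} = \frac{1}{Y + 0} = \frac{1}{Y}$)
$I = \frac{1201}{10}$ ($I = \left(166 - 46\right) + \frac{1}{10} = 120 + \frac{1}{10} = \frac{1201}{10} \approx 120.1$)
$V{\left(13 \right)} I = 13 \cdot \frac{1201}{10} = \frac{15613}{10}$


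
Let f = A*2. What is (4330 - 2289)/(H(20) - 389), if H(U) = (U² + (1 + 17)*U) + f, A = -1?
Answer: 2041/369 ≈ 5.5312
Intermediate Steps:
f = -2 (f = -1*2 = -2)
H(U) = -2 + U² + 18*U (H(U) = (U² + (1 + 17)*U) - 2 = (U² + 18*U) - 2 = -2 + U² + 18*U)
(4330 - 2289)/(H(20) - 389) = (4330 - 2289)/((-2 + 20² + 18*20) - 389) = 2041/((-2 + 400 + 360) - 389) = 2041/(758 - 389) = 2041/369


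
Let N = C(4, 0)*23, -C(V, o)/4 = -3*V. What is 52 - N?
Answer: -1052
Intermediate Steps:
C(V, o) = 12*V (C(V, o) = -(-12)*V = 12*V)
N = 1104 (N = (12*4)*23 = 48*23 = 1104)
52 - N = 52 - 1*1104 = 52 - 1104 = -1052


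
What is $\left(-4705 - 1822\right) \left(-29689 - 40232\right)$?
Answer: $456374367$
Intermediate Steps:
$\left(-4705 - 1822\right) \left(-29689 - 40232\right) = \left(-6527\right) \left(-69921\right) = 456374367$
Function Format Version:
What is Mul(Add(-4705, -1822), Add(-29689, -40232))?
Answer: 456374367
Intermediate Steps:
Mul(Add(-4705, -1822), Add(-29689, -40232)) = Mul(-6527, -69921) = 456374367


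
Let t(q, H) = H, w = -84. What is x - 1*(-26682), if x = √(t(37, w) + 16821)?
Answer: 26682 + √16737 ≈ 26811.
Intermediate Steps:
x = √16737 (x = √(-84 + 16821) = √16737 ≈ 129.37)
x - 1*(-26682) = √16737 - 1*(-26682) = √16737 + 26682 = 26682 + √16737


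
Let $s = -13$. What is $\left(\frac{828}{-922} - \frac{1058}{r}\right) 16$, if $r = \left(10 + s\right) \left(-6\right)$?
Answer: $- \frac{3961520}{4149} \approx -954.81$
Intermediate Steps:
$r = 18$ ($r = \left(10 - 13\right) \left(-6\right) = \left(-3\right) \left(-6\right) = 18$)
$\left(\frac{828}{-922} - \frac{1058}{r}\right) 16 = \left(\frac{828}{-922} - \frac{1058}{18}\right) 16 = \left(828 \left(- \frac{1}{922}\right) - \frac{529}{9}\right) 16 = \left(- \frac{414}{461} - \frac{529}{9}\right) 16 = \left(- \frac{247595}{4149}\right) 16 = - \frac{3961520}{4149}$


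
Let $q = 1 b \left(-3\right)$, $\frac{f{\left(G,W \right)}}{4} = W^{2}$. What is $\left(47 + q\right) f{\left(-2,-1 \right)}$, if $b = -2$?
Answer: $212$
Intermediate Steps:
$f{\left(G,W \right)} = 4 W^{2}$
$q = 6$ ($q = 1 \left(-2\right) \left(-3\right) = \left(-2\right) \left(-3\right) = 6$)
$\left(47 + q\right) f{\left(-2,-1 \right)} = \left(47 + 6\right) 4 \left(-1\right)^{2} = 53 \cdot 4 \cdot 1 = 53 \cdot 4 = 212$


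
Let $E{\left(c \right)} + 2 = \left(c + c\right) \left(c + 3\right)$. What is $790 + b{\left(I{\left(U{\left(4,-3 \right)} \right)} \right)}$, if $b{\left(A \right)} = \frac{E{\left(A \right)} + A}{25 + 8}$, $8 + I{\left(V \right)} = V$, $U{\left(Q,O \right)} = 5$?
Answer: $\frac{26065}{33} \approx 789.85$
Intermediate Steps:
$E{\left(c \right)} = -2 + 2 c \left(3 + c\right)$ ($E{\left(c \right)} = -2 + \left(c + c\right) \left(c + 3\right) = -2 + 2 c \left(3 + c\right)$)
$I{\left(V \right)} = -8 + V$
$b{\left(A \right)} = - \frac{2}{33} + \frac{2 A^{2}}{33} + \frac{7 A}{33}$ ($b{\left(A \right)} = \frac{\left(-2 + 2 A^{2} + 6 A\right) + A}{25 + 8} = \frac{-2 + 2 A^{2} + 7 A}{33} = \left(-2 + 2 A^{2} + 7 A\right) \frac{1}{33} = - \frac{2}{33} + \frac{2 A^{2}}{33} + \frac{7 A}{33}$)
$790 + b{\left(I{\left(U{\left(4,-3 \right)} \right)} \right)} = 790 + \left(- \frac{2}{33} + \frac{2 \left(-8 + 5\right)^{2}}{33} + \frac{7 \left(-8 + 5\right)}{33}\right) = 790 + \left(- \frac{2}{33} + \frac{2 \left(-3\right)^{2}}{33} + \frac{7}{33} \left(-3\right)\right) = 790 - \frac{5}{33} = \frac{26065}{33}$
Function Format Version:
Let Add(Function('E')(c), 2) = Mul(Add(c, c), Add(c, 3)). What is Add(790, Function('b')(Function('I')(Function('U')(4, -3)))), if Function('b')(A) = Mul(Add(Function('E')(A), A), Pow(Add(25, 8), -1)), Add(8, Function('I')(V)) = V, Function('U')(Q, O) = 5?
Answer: Rational(26065, 33) ≈ 789.85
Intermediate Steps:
Function('E')(c) = Add(-2, Mul(2, c, Add(3, c))) (Function('E')(c) = Add(-2, Mul(Add(c, c), Add(c, 3))) = Add(-2, Mul(Mul(2, c), Add(3, c))) = Add(-2, Mul(2, c, Add(3, c))))
Function('I')(V) = Add(-8, V)
Function('b')(A) = Add(Rational(-2, 33), Mul(Rational(2, 33), Pow(A, 2)), Mul(Rational(7, 33), A)) (Function('b')(A) = Mul(Add(Add(-2, Mul(2, Pow(A, 2)), Mul(6, A)), A), Pow(Add(25, 8), -1)) = Mul(Add(-2, Mul(2, Pow(A, 2)), Mul(7, A)), Pow(33, -1)) = Mul(Add(-2, Mul(2, Pow(A, 2)), Mul(7, A)), Rational(1, 33)) = Add(Rational(-2, 33), Mul(Rational(2, 33), Pow(A, 2)), Mul(Rational(7, 33), A)))
Add(790, Function('b')(Function('I')(Function('U')(4, -3)))) = Add(790, Add(Rational(-2, 33), Mul(Rational(2, 33), Pow(Add(-8, 5), 2)), Mul(Rational(7, 33), Add(-8, 5)))) = Add(790, Add(Rational(-2, 33), Mul(Rational(2, 33), Pow(-3, 2)), Mul(Rational(7, 33), -3))) = Add(790, Add(Rational(-2, 33), Mul(Rational(2, 33), 9), Rational(-7, 11))) = Add(790, Add(Rational(-2, 33), Rational(6, 11), Rational(-7, 11))) = Add(790, Rational(-5, 33)) = Rational(26065, 33)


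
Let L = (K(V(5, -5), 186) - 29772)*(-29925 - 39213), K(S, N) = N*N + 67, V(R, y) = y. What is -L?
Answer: 338153958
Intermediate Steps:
K(S, N) = 67 + N² (K(S, N) = N² + 67 = 67 + N²)
L = -338153958 (L = ((67 + 186²) - 29772)*(-29925 - 39213) = ((67 + 34596) - 29772)*(-69138) = (34663 - 29772)*(-69138) = 4891*(-69138) = -338153958)
-L = -1*(-338153958) = 338153958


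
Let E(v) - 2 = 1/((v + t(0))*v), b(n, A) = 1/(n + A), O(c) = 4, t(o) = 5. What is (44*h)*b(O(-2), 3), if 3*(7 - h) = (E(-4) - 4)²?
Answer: 935/28 ≈ 33.393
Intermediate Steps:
b(n, A) = 1/(A + n)
E(v) = 2 + 1/(v*(5 + v)) (E(v) = 2 + 1/((v + 5)*v) = 2 + 1/((5 + v)*v) = 2 + 1/(v*(5 + v)))
h = 85/16 (h = 7 - ((1 + 2*(-4)² + 10*(-4))/((-4)*(5 - 4)) - 4)²/3 = 7 - (-¼*(1 + 2*16 - 40)/1 - 4)²/3 = 7 - (-¼*1*(1 + 32 - 40) - 4)²/3 = 7 - (-¼*1*(-7) - 4)²/3 = 7 - (7/4 - 4)²/3 = 7 - (-9/4)²/3 = 7 - ⅓*81/16 = 7 - 27/16 = 85/16 ≈ 5.3125)
(44*h)*b(O(-2), 3) = (44*(85/16))/(3 + 4) = (935/4)/7 = (935/4)*(⅐) = 935/28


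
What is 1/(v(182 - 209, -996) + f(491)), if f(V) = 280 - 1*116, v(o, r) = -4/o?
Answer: 27/4432 ≈ 0.0060921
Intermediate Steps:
f(V) = 164 (f(V) = 280 - 116 = 164)
1/(v(182 - 209, -996) + f(491)) = 1/(-4/(182 - 209) + 164) = 1/(-4/(-27) + 164) = 1/(-4*(-1/27) + 164) = 1/(4/27 + 164) = 1/(4432/27) = 27/4432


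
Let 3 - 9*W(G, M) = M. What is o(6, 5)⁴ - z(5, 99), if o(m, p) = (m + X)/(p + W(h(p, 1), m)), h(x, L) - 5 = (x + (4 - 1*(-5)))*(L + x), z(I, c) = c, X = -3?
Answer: -3796623/38416 ≈ -98.829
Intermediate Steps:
h(x, L) = 5 + (9 + x)*(L + x) (h(x, L) = 5 + (x + (4 - 1*(-5)))*(L + x) = 5 + (x + (4 + 5))*(L + x) = 5 + (x + 9)*(L + x) = 5 + (9 + x)*(L + x))
W(G, M) = ⅓ - M/9
o(m, p) = (-3 + m)/(⅓ + p - m/9) (o(m, p) = (m - 3)/(p + (⅓ - m/9)) = (-3 + m)/(⅓ + p - m/9))
o(6, 5)⁴ - z(5, 99) = (9*(-3 + 6)/(3 - 1*6 + 9*5))⁴ - 1*99 = (9*3/(3 - 6 + 45))⁴ - 99 = (9*3/42)⁴ - 99 = (9*(1/42)*3)⁴ - 99 = (9/14)⁴ - 99 = 6561/38416 - 99 = -3796623/38416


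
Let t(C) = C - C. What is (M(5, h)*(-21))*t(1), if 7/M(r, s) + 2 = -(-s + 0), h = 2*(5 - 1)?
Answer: 0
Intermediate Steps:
h = 8 (h = 2*4 = 8)
M(r, s) = 7/(-2 + s) (M(r, s) = 7/(-2 - (-s + 0)) = 7/(-2 - (-1)*s) = 7/(-2 + s))
t(C) = 0
(M(5, h)*(-21))*t(1) = ((7/(-2 + 8))*(-21))*0 = ((7/6)*(-21))*0 = -49/2*0 = 0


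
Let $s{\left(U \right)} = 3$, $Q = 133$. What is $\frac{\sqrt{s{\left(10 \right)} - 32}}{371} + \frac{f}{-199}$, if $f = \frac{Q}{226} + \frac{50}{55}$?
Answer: $- \frac{3723}{494714} + \frac{i \sqrt{29}}{371} \approx -0.0075256 + 0.014515 i$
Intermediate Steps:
$f = \frac{3723}{2486}$ ($f = \frac{133}{226} + \frac{50}{55} = 133 \cdot \frac{1}{226} + 50 \cdot \frac{1}{55} = \frac{133}{226} + \frac{10}{11} = \frac{3723}{2486} \approx 1.4976$)
$\frac{\sqrt{s{\left(10 \right)} - 32}}{371} + \frac{f}{-199} = \frac{\sqrt{3 - 32}}{371} + \frac{3723}{2486 \left(-199\right)} = \sqrt{-29} \cdot \frac{1}{371} + \frac{3723}{2486} \left(- \frac{1}{199}\right) = i \sqrt{29} \cdot \frac{1}{371} - \frac{3723}{494714} = \frac{i \sqrt{29}}{371} - \frac{3723}{494714} = - \frac{3723}{494714} + \frac{i \sqrt{29}}{371}$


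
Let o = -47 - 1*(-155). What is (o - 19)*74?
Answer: 6586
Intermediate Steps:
o = 108 (o = -47 + 155 = 108)
(o - 19)*74 = (108 - 19)*74 = 89*74 = 6586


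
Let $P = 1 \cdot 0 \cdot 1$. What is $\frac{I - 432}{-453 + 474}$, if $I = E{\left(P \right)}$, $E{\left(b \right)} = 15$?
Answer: $- \frac{139}{7} \approx -19.857$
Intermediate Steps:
$P = 0$ ($P = 0 \cdot 1 = 0$)
$I = 15$
$\frac{I - 432}{-453 + 474} = \frac{15 - 432}{-453 + 474} = - \frac{417}{21} = \left(-417\right) \frac{1}{21} = - \frac{139}{7}$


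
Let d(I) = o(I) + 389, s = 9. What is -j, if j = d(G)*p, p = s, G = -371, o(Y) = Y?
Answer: -162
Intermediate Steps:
p = 9
d(I) = 389 + I (d(I) = I + 389 = 389 + I)
j = 162 (j = (389 - 371)*9 = 18*9 = 162)
-j = -1*162 = -162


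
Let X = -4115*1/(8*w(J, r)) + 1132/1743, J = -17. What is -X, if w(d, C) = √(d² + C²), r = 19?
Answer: -1132/1743 + 823*√26/208 ≈ 19.526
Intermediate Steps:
w(d, C) = √(C² + d²)
X = 1132/1743 - 823*√26/208 (X = -4115*1/(8*√(19² + (-17)²)) + 1132/1743 = -4115*1/(8*√(361 + 289)) + 1132*(1/1743) = -4115*√26/1040 + 1132/1743 = -823*√26/208 + 1132/1743 = 1132/1743 - 823*√26/208 ≈ -19.526)
-X = -(1132/1743 - 823*√26/208) = -1132/1743 + 823*√26/208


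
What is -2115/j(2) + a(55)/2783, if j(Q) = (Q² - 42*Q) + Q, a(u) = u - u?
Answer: 705/26 ≈ 27.115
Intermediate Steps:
a(u) = 0
j(Q) = Q² - 41*Q
-2115/j(2) + a(55)/2783 = -2115*1/(2*(-41 + 2)) + 0/2783 = -2115/(2*(-39)) + 0*(1/2783) = -2115/(-78) + 0 = -2115*(-1/78) + 0 = 705/26 + 0 = 705/26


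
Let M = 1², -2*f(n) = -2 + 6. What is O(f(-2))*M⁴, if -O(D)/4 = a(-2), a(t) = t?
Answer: 8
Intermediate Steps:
f(n) = -2 (f(n) = -(-2 + 6)/2 = -½*4 = -2)
M = 1
O(D) = 8 (O(D) = -4*(-2) = 8)
O(f(-2))*M⁴ = 8*1⁴ = 8*1 = 8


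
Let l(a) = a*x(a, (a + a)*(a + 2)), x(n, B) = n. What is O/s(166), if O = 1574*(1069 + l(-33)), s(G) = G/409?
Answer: 8368958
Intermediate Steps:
s(G) = G/409
l(a) = a² (l(a) = a*a = a²)
O = 3396692 (O = 1574*(1069 + (-33)²) = 1574*(1069 + 1089) = 1574*2158 = 3396692)
O/s(166) = 3396692/(((1/409)*166)) = 3396692/(166/409) = 3396692*(409/166) = 8368958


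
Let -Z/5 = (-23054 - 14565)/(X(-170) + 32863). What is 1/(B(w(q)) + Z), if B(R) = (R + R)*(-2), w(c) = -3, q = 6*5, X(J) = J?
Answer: 32693/580411 ≈ 0.056327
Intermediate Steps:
q = 30
Z = 188095/32693 (Z = -5*(-23054 - 14565)/(-170 + 32863) = -(-188095)/32693 = -5*(-37619/32693) = 188095/32693 ≈ 5.7534)
B(R) = -4*R (B(R) = (2*R)*(-2) = -4*R)
1/(B(w(q)) + Z) = 1/(-4*(-3) + 188095/32693) = 1/(12 + 188095/32693) = 1/(580411/32693) = 32693/580411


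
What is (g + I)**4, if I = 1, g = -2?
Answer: 1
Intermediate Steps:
(g + I)**4 = (-2 + 1)**4 = (-1)**4 = 1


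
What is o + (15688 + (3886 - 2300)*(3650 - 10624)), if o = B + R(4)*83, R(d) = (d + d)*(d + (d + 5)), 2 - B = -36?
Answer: -11036406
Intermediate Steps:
B = 38 (B = 2 - 1*(-36) = 2 + 36 = 38)
R(d) = 2*d*(5 + 2*d) (R(d) = (2*d)*(d + (5 + d)) = (2*d)*(5 + 2*d) = 2*d*(5 + 2*d))
o = 8670 (o = 38 + (2*4*(5 + 2*4))*83 = 38 + (2*4*(5 + 8))*83 = 38 + (2*4*13)*83 = 38 + 104*83 = 38 + 8632 = 8670)
o + (15688 + (3886 - 2300)*(3650 - 10624)) = 8670 + (15688 + (3886 - 2300)*(3650 - 10624)) = 8670 + (15688 + 1586*(-6974)) = 8670 + (15688 - 11060764) = 8670 - 11045076 = -11036406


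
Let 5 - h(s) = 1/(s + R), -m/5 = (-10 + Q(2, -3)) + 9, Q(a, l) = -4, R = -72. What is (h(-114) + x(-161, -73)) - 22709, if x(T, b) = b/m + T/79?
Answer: -8342133737/367350 ≈ -22709.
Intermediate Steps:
m = 25 (m = -5*((-10 - 4) + 9) = -5*(-14 + 9) = -5*(-5) = 25)
h(s) = 5 - 1/(-72 + s) (h(s) = 5 - 1/(s - 72) = 5 - 1/(-72 + s))
x(T, b) = b/25 + T/79
(h(-114) + x(-161, -73)) - 22709 = ((-361 + 5*(-114))/(-72 - 114) + ((1/25)*(-73) + (1/79)*(-161))) - 22709 = ((-361 - 570)/(-186) + (-73/25 - 161/79)) - 22709 = (-1/186*(-931) - 9792/1975) - 22709 = (931/186 - 9792/1975) - 22709 = 17413/367350 - 22709 = -8342133737/367350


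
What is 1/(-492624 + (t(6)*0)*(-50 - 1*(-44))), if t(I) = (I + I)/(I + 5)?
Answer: -1/492624 ≈ -2.0299e-6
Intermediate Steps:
t(I) = 2*I/(5 + I) (t(I) = (2*I)/(5 + I) = 2*I/(5 + I))
1/(-492624 + (t(6)*0)*(-50 - 1*(-44))) = 1/(-492624 + ((2*6/(5 + 6))*0)*(-50 - 1*(-44))) = 1/(-492624 + ((2*6/11)*0)*(-50 + 44)) = 1/(-492624 + ((2*6*(1/11))*0)*(-6)) = 1/(-492624 + ((12/11)*0)*(-6)) = 1/(-492624 + 0*(-6)) = 1/(-492624 + 0) = 1/(-492624) = -1/492624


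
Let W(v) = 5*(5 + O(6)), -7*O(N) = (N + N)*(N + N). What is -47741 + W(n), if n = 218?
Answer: -334732/7 ≈ -47819.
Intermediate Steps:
O(N) = -4*N²/7 (O(N) = -(N + N)*(N + N)/7 = -2*N*2*N/7 = -4*N²/7)
W(v) = -545/7 (W(v) = 5*(5 - 4/7*6²) = 5*(5 - 4/7*36) = 5*(5 - 144/7) = 5*(-109/7) = -545/7)
-47741 + W(n) = -47741 - 545/7 = -334732/7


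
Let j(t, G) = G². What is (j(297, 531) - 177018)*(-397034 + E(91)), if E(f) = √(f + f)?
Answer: -41665939062 + 104943*√182 ≈ -4.1665e+10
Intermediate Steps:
E(f) = √2*√f (E(f) = √(2*f) = √2*√f)
(j(297, 531) - 177018)*(-397034 + E(91)) = (531² - 177018)*(-397034 + √2*√91) = (281961 - 177018)*(-397034 + √182) = 104943*(-397034 + √182) = -41665939062 + 104943*√182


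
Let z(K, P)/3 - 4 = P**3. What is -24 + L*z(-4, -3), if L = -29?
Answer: 1977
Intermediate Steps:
z(K, P) = 12 + 3*P**3
-24 + L*z(-4, -3) = -24 - 29*(12 + 3*(-3)**3) = -24 - 29*(12 + 3*(-27)) = -24 - 29*(12 - 81) = -24 - 29*(-69) = -24 + 2001 = 1977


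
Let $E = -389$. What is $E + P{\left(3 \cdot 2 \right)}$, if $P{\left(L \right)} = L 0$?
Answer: $-389$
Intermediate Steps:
$P{\left(L \right)} = 0$
$E + P{\left(3 \cdot 2 \right)} = -389 + 0 = -389$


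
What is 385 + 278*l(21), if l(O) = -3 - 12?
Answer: -3785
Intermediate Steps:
l(O) = -15
385 + 278*l(21) = 385 + 278*(-15) = 385 - 4170 = -3785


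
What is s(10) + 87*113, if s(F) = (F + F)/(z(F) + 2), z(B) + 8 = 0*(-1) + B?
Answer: 9836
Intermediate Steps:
z(B) = -8 + B (z(B) = -8 + (0*(-1) + B) = -8 + (0 + B) = -8 + B)
s(F) = 2*F/(-6 + F) (s(F) = (F + F)/((-8 + F) + 2) = (2*F)/(-6 + F) = 2*F/(-6 + F))
s(10) + 87*113 = 2*10/(-6 + 10) + 87*113 = 2*10/4 + 9831 = 2*10*(1/4) + 9831 = 5 + 9831 = 9836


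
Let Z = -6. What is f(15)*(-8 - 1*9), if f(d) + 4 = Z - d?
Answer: 425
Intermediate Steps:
f(d) = -10 - d (f(d) = -4 + (-6 - d) = -10 - d)
f(15)*(-8 - 1*9) = (-10 - 1*15)*(-8 - 1*9) = (-10 - 15)*(-8 - 9) = -25*(-17) = 425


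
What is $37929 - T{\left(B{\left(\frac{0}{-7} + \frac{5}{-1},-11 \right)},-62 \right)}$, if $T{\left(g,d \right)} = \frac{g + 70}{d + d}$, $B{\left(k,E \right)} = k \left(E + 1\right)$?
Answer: $\frac{1175829}{31} \approx 37930.0$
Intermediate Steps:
$B{\left(k,E \right)} = k \left(1 + E\right)$
$T{\left(g,d \right)} = \frac{70 + g}{2 d}$
$37929 - T{\left(B{\left(\frac{0}{-7} + \frac{5}{-1},-11 \right)},-62 \right)} = 37929 - \frac{70 + \left(\frac{0}{-7} + \frac{5}{-1}\right) \left(1 - 11\right)}{2 \left(-62\right)} = 37929 - \frac{1}{2} \left(- \frac{1}{62}\right) \left(70 + \left(0 \left(- \frac{1}{7}\right) + 5 \left(-1\right)\right) \left(-10\right)\right) = 37929 - \frac{1}{2} \left(- \frac{1}{62}\right) \left(70 + \left(0 - 5\right) \left(-10\right)\right) = 37929 - \frac{1}{2} \left(- \frac{1}{62}\right) \left(70 - -50\right) = 37929 - \frac{1}{2} \left(- \frac{1}{62}\right) \left(70 + 50\right) = 37929 - \frac{1}{2} \left(- \frac{1}{62}\right) 120 = 37929 - - \frac{30}{31} = 37929 + \frac{30}{31} = \frac{1175829}{31}$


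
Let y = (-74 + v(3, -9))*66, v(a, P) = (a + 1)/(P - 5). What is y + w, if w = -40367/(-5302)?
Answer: -181682071/37114 ≈ -4895.2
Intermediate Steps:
w = 40367/5302 (w = -40367*(-1/5302) = 40367/5302 ≈ 7.6135)
v(a, P) = (1 + a)/(-5 + P)
y = -34320/7 (y = (-74 + (1 + 3)/(-5 - 9))*66 = (-74 + 4/(-14))*66 = (-74 - 1/14*4)*66 = (-74 - 2/7)*66 = -520/7*66 = -34320/7 ≈ -4902.9)
y + w = -34320/7 + 40367/5302 = -181682071/37114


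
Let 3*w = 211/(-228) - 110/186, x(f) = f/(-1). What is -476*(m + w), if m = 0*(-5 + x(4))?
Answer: 1275799/5301 ≈ 240.67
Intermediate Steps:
x(f) = -f (x(f) = f*(-1) = -f)
m = 0 (m = 0*(-5 - 1*4) = 0*(-5 - 4) = 0*(-9) = 0)
w = -10721/21204 (w = (211/(-228) - 110/186)/3 = (211*(-1/228) - 110*1/186)/3 = (-211/228 - 55/93)/3 = (⅓)*(-10721/7068) = -10721/21204 ≈ -0.50561)
-476*(m + w) = -476*(0 - 10721/21204) = -476*(-10721/21204) = 1275799/5301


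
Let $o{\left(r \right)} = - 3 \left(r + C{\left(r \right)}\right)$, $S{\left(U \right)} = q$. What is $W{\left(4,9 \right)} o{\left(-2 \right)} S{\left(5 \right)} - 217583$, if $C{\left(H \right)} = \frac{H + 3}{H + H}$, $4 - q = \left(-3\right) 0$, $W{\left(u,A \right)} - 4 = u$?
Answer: $-217367$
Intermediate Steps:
$W{\left(u,A \right)} = 4 + u$
$q = 4$ ($q = 4 - \left(-3\right) 0 = 4 - 0 = 4 + 0 = 4$)
$S{\left(U \right)} = 4$
$C{\left(H \right)} = \frac{3 + H}{2 H}$
$o{\left(r \right)} = - 3 r - \frac{3 \left(3 + r\right)}{2 r}$ ($o{\left(r \right)} = - 3 \left(r + \frac{3 + r}{2 r}\right) = - 3 r - \frac{3 \left(3 + r\right)}{2 r}$)
$W{\left(4,9 \right)} o{\left(-2 \right)} S{\left(5 \right)} - 217583 = \left(4 + 4\right) \left(- \frac{3}{2} - -6 - \frac{9}{2 \left(-2\right)}\right) 4 - 217583 = 8 \left(- \frac{3}{2} + 6 - - \frac{9}{4}\right) 4 - 217583 = 8 \left(- \frac{3}{2} + 6 + \frac{9}{4}\right) 4 - 217583 = 8 \cdot \frac{27}{4} \cdot 4 - 217583 = 54 \cdot 4 - 217583 = 216 - 217583 = -217367$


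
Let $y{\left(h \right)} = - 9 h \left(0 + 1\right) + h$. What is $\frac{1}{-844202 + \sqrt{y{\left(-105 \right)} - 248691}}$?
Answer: $- \frac{844202}{712677264655} - \frac{3 i \sqrt{27539}}{712677264655} \approx -1.1845 \cdot 10^{-6} - 6.9856 \cdot 10^{-10} i$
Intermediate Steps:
$y{\left(h \right)} = - 8 h$ ($y{\left(h \right)} = - 9 h 1 + h = - 9 h + h = - 8 h$)
$\frac{1}{-844202 + \sqrt{y{\left(-105 \right)} - 248691}} = \frac{1}{-844202 + \sqrt{\left(-8\right) \left(-105\right) - 248691}} = \frac{1}{-844202 + \sqrt{840 - 248691}} = \frac{1}{-844202 + \sqrt{-247851}} = \frac{1}{-844202 + 3 i \sqrt{27539}}$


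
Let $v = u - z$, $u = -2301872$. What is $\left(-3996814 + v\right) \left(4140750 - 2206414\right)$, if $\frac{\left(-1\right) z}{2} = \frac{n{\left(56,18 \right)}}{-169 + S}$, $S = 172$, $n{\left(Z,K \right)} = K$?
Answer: $-12183751870464$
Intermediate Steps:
$z = -12$ ($z = - 2 \frac{18}{-169 + 172} = - 2 \cdot \frac{18}{3} = - 2 \cdot 18 \cdot \frac{1}{3} = \left(-2\right) 6 = -12$)
$v = -2301860$ ($v = -2301872 - -12 = -2301872 + 12 = -2301860$)
$\left(-3996814 + v\right) \left(4140750 - 2206414\right) = \left(-3996814 - 2301860\right) \left(4140750 - 2206414\right) = \left(-6298674\right) 1934336 = -12183751870464$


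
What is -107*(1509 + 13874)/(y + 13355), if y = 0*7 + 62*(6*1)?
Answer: -1645981/13727 ≈ -119.91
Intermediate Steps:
y = 372 (y = 0 + 62*6 = 0 + 372 = 372)
-107*(1509 + 13874)/(y + 13355) = -107*(1509 + 13874)/(372 + 13355) = -1645981/13727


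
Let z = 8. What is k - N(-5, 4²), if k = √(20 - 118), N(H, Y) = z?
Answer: -8 + 7*I*√2 ≈ -8.0 + 9.8995*I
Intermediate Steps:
N(H, Y) = 8
k = 7*I*√2 (k = √(-98) = 7*I*√2 ≈ 9.8995*I)
k - N(-5, 4²) = 7*I*√2 - 1*8 = 7*I*√2 - 8 = -8 + 7*I*√2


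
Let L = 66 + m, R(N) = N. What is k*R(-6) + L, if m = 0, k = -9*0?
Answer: 66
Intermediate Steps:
k = 0
L = 66 (L = 66 + 0 = 66)
k*R(-6) + L = 0*(-6) + 66 = 0 + 66 = 66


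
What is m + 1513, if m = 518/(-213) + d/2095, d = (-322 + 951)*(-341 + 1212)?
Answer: 790762312/446235 ≈ 1772.1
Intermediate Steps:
d = 547859 (d = 629*871 = 547859)
m = 115608757/446235 (m = 518/(-213) + 547859/2095 = 518*(-1/213) + 547859*(1/2095) = -518/213 + 547859/2095 = 115608757/446235 ≈ 259.08)
m + 1513 = 115608757/446235 + 1513 = 790762312/446235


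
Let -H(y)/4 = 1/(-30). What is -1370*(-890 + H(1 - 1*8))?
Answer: 3657352/3 ≈ 1.2191e+6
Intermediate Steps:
H(y) = 2/15 (H(y) = -4/(-30) = -4*(-1/30) = 2/15)
-1370*(-890 + H(1 - 1*8)) = -1370*(-890 + 2/15) = -1370*(-13348/15) = 3657352/3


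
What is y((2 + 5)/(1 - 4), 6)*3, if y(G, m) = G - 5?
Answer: -22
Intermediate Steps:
y(G, m) = -5 + G
y((2 + 5)/(1 - 4), 6)*3 = (-5 + (2 + 5)/(1 - 4))*3 = (-5 + 7/(-3))*3 = (-5 + 7*(-⅓))*3 = (-5 - 7/3)*3 = -22/3*3 = -22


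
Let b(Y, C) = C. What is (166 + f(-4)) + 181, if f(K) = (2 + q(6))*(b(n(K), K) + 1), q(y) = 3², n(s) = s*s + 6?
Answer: 314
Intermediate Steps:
n(s) = 6 + s² (n(s) = s² + 6 = 6 + s²)
q(y) = 9
f(K) = 11 + 11*K (f(K) = (2 + 9)*(K + 1) = 11*(1 + K) = 11 + 11*K)
(166 + f(-4)) + 181 = (166 + (11 + 11*(-4))) + 181 = (166 + (11 - 44)) + 181 = (166 - 33) + 181 = 133 + 181 = 314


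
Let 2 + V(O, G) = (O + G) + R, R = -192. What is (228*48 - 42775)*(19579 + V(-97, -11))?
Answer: -613606187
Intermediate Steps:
V(O, G) = -194 + G + O (V(O, G) = -2 + ((O + G) - 192) = -2 + ((G + O) - 192) = -2 + (-192 + G + O) = -194 + G + O)
(228*48 - 42775)*(19579 + V(-97, -11)) = (228*48 - 42775)*(19579 + (-194 - 11 - 97)) = (10944 - 42775)*(19579 - 302) = -31831*19277 = -613606187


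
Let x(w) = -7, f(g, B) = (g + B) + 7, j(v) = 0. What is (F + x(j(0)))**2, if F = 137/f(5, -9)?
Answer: 13456/9 ≈ 1495.1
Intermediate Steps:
f(g, B) = 7 + B + g (f(g, B) = (B + g) + 7 = 7 + B + g)
F = 137/3 (F = 137/(7 - 9 + 5) = 137/3 ≈ 45.667)
(F + x(j(0)))**2 = (137/3 - 7)**2 = (116/3)**2 = 13456/9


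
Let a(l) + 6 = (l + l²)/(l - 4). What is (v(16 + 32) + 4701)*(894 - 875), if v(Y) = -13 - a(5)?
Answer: 88616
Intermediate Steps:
a(l) = -6 + (l + l²)/(-4 + l) (a(l) = -6 + (l + l²)/(l - 4) = -6 + (l + l²)/(-4 + l))
v(Y) = -37 (v(Y) = -13 - (24 + 5² - 5*5)/(-4 + 5) = -13 - (24 + 25 - 25)/1 = -13 - 24 = -37)
(v(16 + 32) + 4701)*(894 - 875) = (-37 + 4701)*(894 - 875) = 4664*19 = 88616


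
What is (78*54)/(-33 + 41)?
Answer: 1053/2 ≈ 526.50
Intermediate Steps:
(78*54)/(-33 + 41) = 4212/8 = 4212*(⅛) = 1053/2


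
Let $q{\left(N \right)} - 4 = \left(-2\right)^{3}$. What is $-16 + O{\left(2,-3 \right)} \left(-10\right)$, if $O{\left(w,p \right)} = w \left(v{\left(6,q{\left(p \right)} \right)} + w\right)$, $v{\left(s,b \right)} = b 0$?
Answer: $-56$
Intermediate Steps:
$q{\left(N \right)} = -4$ ($q{\left(N \right)} = 4 + \left(-2\right)^{3} = 4 - 8 = -4$)
$v{\left(s,b \right)} = 0$
$O{\left(w,p \right)} = w^{2}$ ($O{\left(w,p \right)} = w \left(0 + w\right) = w w = w^{2}$)
$-16 + O{\left(2,-3 \right)} \left(-10\right) = -16 + 2^{2} \left(-10\right) = -16 + 4 \left(-10\right) = -16 - 40 = -56$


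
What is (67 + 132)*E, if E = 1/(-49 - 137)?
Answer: -199/186 ≈ -1.0699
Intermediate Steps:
E = -1/186 (E = 1/(-186) = -1/186 ≈ -0.0053763)
(67 + 132)*E = (67 + 132)*(-1/186) = 199*(-1/186) = -199/186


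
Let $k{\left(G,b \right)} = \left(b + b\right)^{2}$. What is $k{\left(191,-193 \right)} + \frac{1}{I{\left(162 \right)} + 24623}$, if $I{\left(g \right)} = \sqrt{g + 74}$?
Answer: $\frac{90335066914051}{606291893} - \frac{2 \sqrt{59}}{606291893} \approx 1.49 \cdot 10^{5}$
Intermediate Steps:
$k{\left(G,b \right)} = 4 b^{2}$ ($k{\left(G,b \right)} = \left(2 b\right)^{2} = 4 b^{2}$)
$I{\left(g \right)} = \sqrt{74 + g}$
$k{\left(191,-193 \right)} + \frac{1}{I{\left(162 \right)} + 24623} = 4 \left(-193\right)^{2} + \frac{1}{\sqrt{74 + 162} + 24623} = 4 \cdot 37249 + \frac{1}{\sqrt{236} + 24623} = 148996 + \frac{1}{2 \sqrt{59} + 24623} = 148996 + \frac{1}{24623 + 2 \sqrt{59}}$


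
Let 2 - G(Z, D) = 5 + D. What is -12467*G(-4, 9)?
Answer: 149604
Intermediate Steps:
G(Z, D) = -3 - D (G(Z, D) = 2 - (5 + D) = 2 + (-5 - D) = -3 - D)
-12467*G(-4, 9) = -12467*(-3 - 1*9) = -12467*(-3 - 9) = -12467*(-12) = 149604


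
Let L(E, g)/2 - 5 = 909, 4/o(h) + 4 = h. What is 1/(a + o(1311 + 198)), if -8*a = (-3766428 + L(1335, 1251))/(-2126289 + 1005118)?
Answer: -1687362355/703730691 ≈ -2.3977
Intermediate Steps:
o(h) = 4/(-4 + h)
L(E, g) = 1828 (L(E, g) = 10 + 2*909 = 10 + 1818 = 1828)
a = -470575/1121171 (a = -(-3766428 + 1828)/(8*(-2126289 + 1005118)) = -(-470575)/(-1121171) = -(-470575)*(-1)/1121171 = -⅛*3764600/1121171 = -470575/1121171 ≈ -0.41972)
1/(a + o(1311 + 198)) = 1/(-470575/1121171 + 4/(-4 + (1311 + 198))) = 1/(-470575/1121171 + 4/(-4 + 1509)) = 1/(-470575/1121171 + 4/1505) = 1/(-703730691/1687362355) = -1687362355/703730691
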